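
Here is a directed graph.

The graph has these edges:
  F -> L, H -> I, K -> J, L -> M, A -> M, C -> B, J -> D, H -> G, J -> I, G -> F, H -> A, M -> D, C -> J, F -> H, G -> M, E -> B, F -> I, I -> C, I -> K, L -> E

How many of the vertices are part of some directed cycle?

A vertex is on a directed cycle iff it belongs to a strongly connected component of size ≥ 2 (or has a self-loop).
The vertices on cycles are {C, F, G, H, I, J, K} — 7 in total.

7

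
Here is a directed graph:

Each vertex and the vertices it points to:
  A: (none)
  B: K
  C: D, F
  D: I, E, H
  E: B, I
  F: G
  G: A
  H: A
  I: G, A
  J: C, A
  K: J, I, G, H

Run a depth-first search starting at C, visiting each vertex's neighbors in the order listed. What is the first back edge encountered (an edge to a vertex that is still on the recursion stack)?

DFS from C (visiting each vertex's neighbors in the order listed); mark gray on enter, black on exit:
C gray
  D gray
    I gray
      G gray
        A gray
        A black
      G black
      I→A: A black — skip
    I black
    E gray
      B gray
        K gray
          J gray
            J→C: C is gray → back edge
First back edge: J → C.

J->C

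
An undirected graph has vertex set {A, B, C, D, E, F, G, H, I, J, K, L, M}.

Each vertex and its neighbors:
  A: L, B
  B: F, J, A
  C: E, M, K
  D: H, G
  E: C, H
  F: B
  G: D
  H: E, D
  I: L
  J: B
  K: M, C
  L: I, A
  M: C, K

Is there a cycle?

Yes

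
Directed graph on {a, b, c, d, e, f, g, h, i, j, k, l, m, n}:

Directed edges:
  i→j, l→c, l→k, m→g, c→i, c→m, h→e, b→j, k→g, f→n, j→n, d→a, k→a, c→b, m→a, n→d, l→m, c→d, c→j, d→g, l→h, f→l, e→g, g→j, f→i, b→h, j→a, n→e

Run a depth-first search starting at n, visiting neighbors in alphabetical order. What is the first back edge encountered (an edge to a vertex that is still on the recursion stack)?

j→n

DFS from n (visiting neighbors in alphabetical order); mark gray on enter, black on exit:
n gray
  d gray
    a gray
    a black
    g gray
      j gray
        j→a: a black — skip
        j→n: n is gray → back edge
First back edge: j → n.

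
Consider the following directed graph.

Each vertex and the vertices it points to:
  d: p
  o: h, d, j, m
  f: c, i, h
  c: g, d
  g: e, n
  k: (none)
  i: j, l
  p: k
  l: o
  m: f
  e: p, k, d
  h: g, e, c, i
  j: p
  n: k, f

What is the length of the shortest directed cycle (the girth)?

4

For each vertex v, BFS finds the shortest path from v back to v.
The shortest such closed walk is o → h → i → l → o, length 4.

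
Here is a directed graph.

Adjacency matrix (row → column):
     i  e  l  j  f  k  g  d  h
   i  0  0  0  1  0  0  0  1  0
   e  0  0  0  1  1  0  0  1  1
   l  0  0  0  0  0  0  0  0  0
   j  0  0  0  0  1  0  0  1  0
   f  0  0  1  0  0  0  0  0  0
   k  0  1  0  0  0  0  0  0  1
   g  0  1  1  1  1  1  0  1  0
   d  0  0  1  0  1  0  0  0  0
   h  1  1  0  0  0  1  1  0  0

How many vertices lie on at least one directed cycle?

4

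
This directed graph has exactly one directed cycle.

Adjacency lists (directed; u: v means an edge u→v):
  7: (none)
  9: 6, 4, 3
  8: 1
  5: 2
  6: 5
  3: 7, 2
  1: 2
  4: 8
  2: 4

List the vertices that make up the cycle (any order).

1, 2, 4, 8

DFS with gray/black marking from 4:
4 gray
  8 gray
    1 gray
      2 gray
        2→4: 4 is gray → back edge
Back edge closes the cycle 4 → 8 → 1 → 2 → 4; its vertices are {1, 2, 4, 8}.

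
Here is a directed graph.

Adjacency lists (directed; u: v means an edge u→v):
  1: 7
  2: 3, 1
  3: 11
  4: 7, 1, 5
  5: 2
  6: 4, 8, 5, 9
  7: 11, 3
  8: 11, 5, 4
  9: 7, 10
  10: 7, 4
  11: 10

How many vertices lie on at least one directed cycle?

8

A vertex is on a directed cycle iff it belongs to a strongly connected component of size ≥ 2 (or has a self-loop).
The vertices on cycles are {1, 2, 3, 4, 5, 7, 10, 11} — 8 in total.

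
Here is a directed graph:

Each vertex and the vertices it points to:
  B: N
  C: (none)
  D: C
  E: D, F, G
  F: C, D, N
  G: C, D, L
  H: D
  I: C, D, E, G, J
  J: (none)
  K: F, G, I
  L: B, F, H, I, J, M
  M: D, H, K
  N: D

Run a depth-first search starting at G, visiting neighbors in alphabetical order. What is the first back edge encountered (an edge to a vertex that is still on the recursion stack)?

DFS from G (visiting neighbors in alphabetical order); mark gray on enter, black on exit:
G gray
  C gray
  C black
  D gray
    D→C: C black — skip
  D black
  L gray
    B gray
      N gray
        N→D: D black — skip
      N black
    B black
    F gray
      F→C: C black — skip
      F→D: D black — skip
      F→N: N black — skip
    F black
    H gray
      H→D: D black — skip
    H black
    I gray
      I→C: C black — skip
      I→D: D black — skip
      E gray
        E→D: D black — skip
        E→F: F black — skip
        E→G: G is gray → back edge
First back edge: E → G.

E→G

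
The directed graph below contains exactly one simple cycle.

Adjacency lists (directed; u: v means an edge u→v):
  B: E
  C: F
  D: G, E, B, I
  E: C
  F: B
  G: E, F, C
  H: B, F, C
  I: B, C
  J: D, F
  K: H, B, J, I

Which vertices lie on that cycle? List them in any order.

B, C, E, F

DFS with gray/black marking from B:
B gray
  E gray
    C gray
      F gray
        F→B: B is gray → back edge
Back edge closes the cycle B → E → C → F → B; its vertices are {B, C, E, F}.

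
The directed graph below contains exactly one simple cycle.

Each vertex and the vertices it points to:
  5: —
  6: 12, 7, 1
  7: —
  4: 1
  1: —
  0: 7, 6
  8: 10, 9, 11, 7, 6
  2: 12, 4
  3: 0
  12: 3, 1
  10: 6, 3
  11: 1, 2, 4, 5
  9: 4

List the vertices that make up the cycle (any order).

DFS with gray/black marking from 3:
3 gray
  0 gray
    7 gray
    7 black
    6 gray
      12 gray
        12→3: 3 is gray → back edge
Back edge closes the cycle 3 → 0 → 6 → 12 → 3; its vertices are {0, 3, 6, 12}.

0, 3, 6, 12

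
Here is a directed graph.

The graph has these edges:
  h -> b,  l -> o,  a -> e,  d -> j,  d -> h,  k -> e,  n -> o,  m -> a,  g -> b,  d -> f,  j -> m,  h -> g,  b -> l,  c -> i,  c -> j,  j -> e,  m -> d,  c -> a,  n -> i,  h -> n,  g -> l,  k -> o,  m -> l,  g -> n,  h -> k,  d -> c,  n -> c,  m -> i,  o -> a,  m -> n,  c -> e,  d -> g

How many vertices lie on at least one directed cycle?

7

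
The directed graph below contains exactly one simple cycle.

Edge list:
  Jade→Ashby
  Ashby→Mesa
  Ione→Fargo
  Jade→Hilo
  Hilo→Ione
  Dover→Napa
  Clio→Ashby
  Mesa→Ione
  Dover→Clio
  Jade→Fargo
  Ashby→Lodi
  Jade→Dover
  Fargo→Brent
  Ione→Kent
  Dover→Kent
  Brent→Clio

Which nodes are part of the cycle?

Clio, Ione, Mesa, Ashby, Brent, Fargo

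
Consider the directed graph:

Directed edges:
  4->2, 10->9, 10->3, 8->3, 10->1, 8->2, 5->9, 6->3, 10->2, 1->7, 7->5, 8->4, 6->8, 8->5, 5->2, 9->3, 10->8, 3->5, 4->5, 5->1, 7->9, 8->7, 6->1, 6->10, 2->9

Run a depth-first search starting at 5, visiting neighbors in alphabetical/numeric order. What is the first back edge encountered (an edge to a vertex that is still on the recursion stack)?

7→5

DFS from 5 (visiting neighbors in alphabetical/numeric order); mark gray on enter, black on exit:
5 gray
  1 gray
    7 gray
      7→5: 5 is gray → back edge
First back edge: 7 → 5.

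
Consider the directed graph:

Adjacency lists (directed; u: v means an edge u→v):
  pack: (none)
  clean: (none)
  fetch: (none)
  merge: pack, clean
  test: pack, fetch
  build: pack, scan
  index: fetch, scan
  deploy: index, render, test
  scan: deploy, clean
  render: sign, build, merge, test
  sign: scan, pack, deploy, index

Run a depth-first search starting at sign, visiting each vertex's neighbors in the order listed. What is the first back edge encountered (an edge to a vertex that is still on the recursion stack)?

DFS from sign (visiting each vertex's neighbors in the order listed); mark gray on enter, black on exit:
sign gray
  scan gray
    deploy gray
      index gray
        fetch gray
        fetch black
        index→scan: scan is gray → back edge
First back edge: index → scan.

index->scan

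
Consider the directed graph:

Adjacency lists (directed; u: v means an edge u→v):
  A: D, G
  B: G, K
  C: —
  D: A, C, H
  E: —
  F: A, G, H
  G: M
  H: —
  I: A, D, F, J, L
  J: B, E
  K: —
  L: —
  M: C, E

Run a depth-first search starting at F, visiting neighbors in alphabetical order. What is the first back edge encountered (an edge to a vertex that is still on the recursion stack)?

D→A

DFS from F (visiting neighbors in alphabetical order); mark gray on enter, black on exit:
F gray
  A gray
    D gray
      D→A: A is gray → back edge
First back edge: D → A.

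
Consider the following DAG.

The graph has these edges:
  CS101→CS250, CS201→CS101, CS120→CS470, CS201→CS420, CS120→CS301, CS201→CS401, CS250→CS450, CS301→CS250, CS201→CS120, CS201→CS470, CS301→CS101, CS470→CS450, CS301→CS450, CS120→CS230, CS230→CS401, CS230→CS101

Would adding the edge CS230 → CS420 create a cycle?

No

Adding CS230→CS420 creates a cycle iff CS420 can already reach CS230.
Explore from CS420: no path reaches CS230. The graph stays acyclic.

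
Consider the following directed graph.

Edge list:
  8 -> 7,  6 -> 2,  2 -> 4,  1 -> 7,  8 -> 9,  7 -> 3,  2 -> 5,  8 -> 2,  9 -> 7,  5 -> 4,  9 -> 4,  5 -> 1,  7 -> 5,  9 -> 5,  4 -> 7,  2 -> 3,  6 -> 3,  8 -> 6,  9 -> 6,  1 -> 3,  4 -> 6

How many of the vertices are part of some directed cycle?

6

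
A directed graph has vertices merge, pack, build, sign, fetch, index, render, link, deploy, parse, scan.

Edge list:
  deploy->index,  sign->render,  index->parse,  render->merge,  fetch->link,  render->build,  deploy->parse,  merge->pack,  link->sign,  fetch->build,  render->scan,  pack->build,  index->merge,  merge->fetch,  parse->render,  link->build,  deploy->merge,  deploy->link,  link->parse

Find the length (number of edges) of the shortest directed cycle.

5

For each vertex v, BFS finds the shortest path from v back to v.
The shortest such closed walk is link → parse → render → merge → fetch → link, length 5.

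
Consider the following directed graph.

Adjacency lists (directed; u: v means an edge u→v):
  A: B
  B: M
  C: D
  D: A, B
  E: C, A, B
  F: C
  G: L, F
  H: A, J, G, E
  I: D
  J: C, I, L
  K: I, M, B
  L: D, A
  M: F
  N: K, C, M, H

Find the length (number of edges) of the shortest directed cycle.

5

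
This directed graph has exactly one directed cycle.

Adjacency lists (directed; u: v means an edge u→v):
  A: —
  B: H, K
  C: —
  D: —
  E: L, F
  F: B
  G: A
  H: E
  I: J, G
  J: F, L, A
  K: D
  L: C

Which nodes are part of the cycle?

B, E, F, H

DFS with gray/black marking from F:
F gray
  B gray
    H gray
      E gray
        L gray
          C gray
          C black
        L black
        E→F: F is gray → back edge
Back edge closes the cycle F → B → H → E → F; its vertices are {B, E, F, H}.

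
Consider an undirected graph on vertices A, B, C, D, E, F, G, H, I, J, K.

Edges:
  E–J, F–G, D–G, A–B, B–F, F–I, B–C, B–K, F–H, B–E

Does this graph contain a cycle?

No

DFS, tracking each vertex's parent; an edge to a visited non-parent vertex closes a cycle.
Start from J:
visit J (parent –)
  visit E (parent J)
    E–J: parent, skip
    visit B (parent E)
      visit A (parent B)
        A–B: parent, skip
      B–E: parent, skip
      visit K (parent B)
        K–B: parent, skip
      visit F (parent B)
        F–B: parent, skip
        visit G (parent F)
          visit D (parent G)
            D–G: parent, skip
          G–F: parent, skip
        visit H (parent F)
          H–F: parent, skip
        visit I (parent F)
          I–F: parent, skip
      visit C (parent B)
        C–B: parent, skip
No non-parent visited neighbor found — the graph is a forest.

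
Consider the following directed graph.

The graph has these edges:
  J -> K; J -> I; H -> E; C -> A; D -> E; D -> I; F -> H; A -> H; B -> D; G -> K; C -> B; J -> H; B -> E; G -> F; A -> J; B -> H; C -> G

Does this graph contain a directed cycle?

DFS with white/gray/black marking, starting from C:
C gray
  A gray
    J gray
      K gray
      K black
      I gray
      I black
      H gray
        E gray
        E black
      H black
    J black
    A→H: H black — skip
  A black
  B gray
    B→E: E black — skip
    D gray
      D→E: E black — skip
      D→I: I black — skip
    D black
    B→H: H black — skip
  B black
  G gray
    G→K: K black — skip
    F gray
      F→H: H black — skip
    F black
  G black
C black
Every edge goes to a white or black vertex — no back edge, so the graph is acyclic.

No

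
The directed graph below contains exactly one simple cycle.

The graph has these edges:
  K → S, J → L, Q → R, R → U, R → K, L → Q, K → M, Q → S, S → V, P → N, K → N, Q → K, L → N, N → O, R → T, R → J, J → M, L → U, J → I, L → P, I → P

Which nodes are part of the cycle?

DFS with gray/black marking from Q:
Q gray
  S gray
    V gray
    V black
  S black
  K gray
    M gray
    M black
    K→S: S black — skip
    N gray
      O gray
      O black
    N black
  K black
  R gray
    U gray
    U black
    J gray
      I gray
        P gray
          P→N: N black — skip
        P black
      I black
      J→M: M black — skip
      L gray
        L→P: P black — skip
        L→Q: Q is gray → back edge
Back edge closes the cycle Q → R → J → L → Q; its vertices are {J, L, Q, R}.

J, L, Q, R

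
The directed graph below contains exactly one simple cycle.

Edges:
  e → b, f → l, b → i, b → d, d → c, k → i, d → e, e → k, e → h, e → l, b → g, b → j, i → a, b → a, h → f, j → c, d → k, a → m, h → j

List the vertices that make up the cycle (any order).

b, d, e

DFS with gray/black marking from e:
e gray
  l gray
  l black
  b gray
    a gray
      m gray
      m black
    a black
    g gray
    g black
    j gray
      c gray
      c black
    j black
    i gray
      i→a: a black — skip
    i black
    d gray
      d→e: e is gray → back edge
Back edge closes the cycle e → b → d → e; its vertices are {b, d, e}.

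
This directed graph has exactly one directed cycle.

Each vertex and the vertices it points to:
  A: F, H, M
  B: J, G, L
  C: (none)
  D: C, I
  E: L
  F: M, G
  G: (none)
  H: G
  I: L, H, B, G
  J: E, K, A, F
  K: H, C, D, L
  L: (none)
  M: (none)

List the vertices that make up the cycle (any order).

B, D, I, J, K

DFS with gray/black marking from J:
J gray
  E gray
    L gray
    L black
  E black
  K gray
    H gray
      G gray
      G black
    H black
    C gray
    C black
    D gray
      D→C: C black — skip
      I gray
        I→L: L black — skip
        I→H: H black — skip
        B gray
          B→J: J is gray → back edge
Back edge closes the cycle J → K → D → I → B → J; its vertices are {B, D, I, J, K}.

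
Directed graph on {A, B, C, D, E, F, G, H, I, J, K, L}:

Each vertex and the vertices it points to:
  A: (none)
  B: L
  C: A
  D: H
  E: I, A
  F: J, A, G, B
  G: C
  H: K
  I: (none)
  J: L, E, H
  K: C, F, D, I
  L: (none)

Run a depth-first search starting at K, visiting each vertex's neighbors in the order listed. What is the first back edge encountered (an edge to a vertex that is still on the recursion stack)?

H->K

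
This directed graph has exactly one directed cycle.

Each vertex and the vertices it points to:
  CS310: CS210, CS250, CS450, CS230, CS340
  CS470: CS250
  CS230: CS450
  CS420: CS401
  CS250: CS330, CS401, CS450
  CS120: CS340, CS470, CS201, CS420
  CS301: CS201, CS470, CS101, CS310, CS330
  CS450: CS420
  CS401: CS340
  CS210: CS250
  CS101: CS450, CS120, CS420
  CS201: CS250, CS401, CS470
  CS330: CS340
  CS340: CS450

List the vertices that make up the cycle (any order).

DFS with gray/black marking from CS420:
CS420 gray
  CS401 gray
    CS340 gray
      CS450 gray
        CS450→CS420: CS420 is gray → back edge
Back edge closes the cycle CS420 → CS401 → CS340 → CS450 → CS420; its vertices are {CS340, CS401, CS420, CS450}.

CS340, CS401, CS420, CS450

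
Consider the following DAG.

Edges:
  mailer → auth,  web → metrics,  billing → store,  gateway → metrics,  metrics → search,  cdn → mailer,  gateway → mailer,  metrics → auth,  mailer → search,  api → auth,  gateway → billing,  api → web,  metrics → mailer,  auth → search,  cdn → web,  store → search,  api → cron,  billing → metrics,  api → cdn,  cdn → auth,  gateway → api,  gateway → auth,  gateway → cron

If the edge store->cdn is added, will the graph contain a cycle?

No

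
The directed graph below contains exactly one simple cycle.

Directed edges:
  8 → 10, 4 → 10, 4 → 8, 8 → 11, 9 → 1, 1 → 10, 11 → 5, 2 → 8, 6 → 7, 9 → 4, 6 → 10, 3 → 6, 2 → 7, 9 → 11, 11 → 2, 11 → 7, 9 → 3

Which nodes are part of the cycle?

2, 8, 11

DFS with gray/black marking from 11:
11 gray
  7 gray
  7 black
  5 gray
  5 black
  2 gray
    8 gray
      10 gray
      10 black
      8→11: 11 is gray → back edge
Back edge closes the cycle 11 → 2 → 8 → 11; its vertices are {2, 8, 11}.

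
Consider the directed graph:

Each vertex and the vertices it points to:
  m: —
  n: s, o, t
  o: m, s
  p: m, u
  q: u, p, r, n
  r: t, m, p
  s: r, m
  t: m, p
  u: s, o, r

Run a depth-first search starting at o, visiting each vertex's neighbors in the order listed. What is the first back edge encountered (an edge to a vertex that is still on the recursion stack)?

DFS from o (visiting each vertex's neighbors in the order listed); mark gray on enter, black on exit:
o gray
  m gray
  m black
  s gray
    r gray
      t gray
        t→m: m black — skip
        p gray
          p→m: m black — skip
          u gray
            u→s: s is gray → back edge
First back edge: u → s.

u->s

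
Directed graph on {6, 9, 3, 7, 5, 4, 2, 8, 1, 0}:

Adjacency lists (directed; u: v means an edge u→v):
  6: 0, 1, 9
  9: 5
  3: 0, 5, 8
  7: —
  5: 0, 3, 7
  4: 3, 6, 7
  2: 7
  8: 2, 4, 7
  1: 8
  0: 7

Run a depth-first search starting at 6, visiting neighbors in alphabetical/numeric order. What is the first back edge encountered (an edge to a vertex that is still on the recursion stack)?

DFS from 6 (visiting neighbors in alphabetical/numeric order); mark gray on enter, black on exit:
6 gray
  0 gray
    7 gray
    7 black
  0 black
  1 gray
    8 gray
      2 gray
        2→7: 7 black — skip
      2 black
      4 gray
        3 gray
          3→0: 0 black — skip
          5 gray
            5→0: 0 black — skip
            5→3: 3 is gray → back edge
First back edge: 5 → 3.

5→3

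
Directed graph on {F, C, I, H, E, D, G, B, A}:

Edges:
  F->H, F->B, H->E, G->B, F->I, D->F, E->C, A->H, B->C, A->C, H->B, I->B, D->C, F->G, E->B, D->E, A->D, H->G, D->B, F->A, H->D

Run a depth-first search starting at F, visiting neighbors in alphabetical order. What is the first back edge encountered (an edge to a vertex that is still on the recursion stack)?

DFS from F (visiting neighbors in alphabetical order); mark gray on enter, black on exit:
F gray
  A gray
    C gray
    C black
    D gray
      B gray
        B→C: C black — skip
      B black
      D→C: C black — skip
      E gray
        E→B: B black — skip
        E→C: C black — skip
      E black
      D→F: F is gray → back edge
First back edge: D → F.

D→F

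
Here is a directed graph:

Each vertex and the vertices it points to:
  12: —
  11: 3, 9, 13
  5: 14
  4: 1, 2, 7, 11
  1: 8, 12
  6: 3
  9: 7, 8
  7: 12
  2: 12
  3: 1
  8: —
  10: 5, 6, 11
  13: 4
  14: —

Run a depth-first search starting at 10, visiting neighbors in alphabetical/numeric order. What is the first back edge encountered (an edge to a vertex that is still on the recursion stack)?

4->11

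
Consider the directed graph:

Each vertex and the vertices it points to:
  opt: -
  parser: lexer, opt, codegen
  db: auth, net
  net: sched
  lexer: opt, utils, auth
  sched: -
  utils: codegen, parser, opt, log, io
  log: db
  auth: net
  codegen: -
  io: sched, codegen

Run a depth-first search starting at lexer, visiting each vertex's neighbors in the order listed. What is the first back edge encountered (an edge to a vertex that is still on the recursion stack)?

DFS from lexer (visiting each vertex's neighbors in the order listed); mark gray on enter, black on exit:
lexer gray
  opt gray
  opt black
  utils gray
    codegen gray
    codegen black
    parser gray
      parser→lexer: lexer is gray → back edge
First back edge: parser → lexer.

parser→lexer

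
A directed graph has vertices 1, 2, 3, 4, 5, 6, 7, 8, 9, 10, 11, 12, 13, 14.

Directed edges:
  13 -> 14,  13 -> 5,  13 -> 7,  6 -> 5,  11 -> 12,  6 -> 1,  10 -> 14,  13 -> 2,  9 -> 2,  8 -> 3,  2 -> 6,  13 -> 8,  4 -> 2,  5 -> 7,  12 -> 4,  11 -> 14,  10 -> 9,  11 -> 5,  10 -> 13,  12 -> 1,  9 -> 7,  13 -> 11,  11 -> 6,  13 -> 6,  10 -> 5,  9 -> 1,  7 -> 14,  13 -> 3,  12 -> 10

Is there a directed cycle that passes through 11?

Yes

11 is on a cycle iff 11 can reach itself via ≥1 edge.
11 → 12 → 10 → 13 → 11 — yes.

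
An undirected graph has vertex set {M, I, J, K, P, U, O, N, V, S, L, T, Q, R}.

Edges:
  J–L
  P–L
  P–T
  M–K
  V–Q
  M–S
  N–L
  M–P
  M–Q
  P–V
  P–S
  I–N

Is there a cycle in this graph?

Yes

DFS, tracking each vertex's parent; an edge to a visited non-parent vertex closes a cycle.
Start from O:
visit O (parent –)
visit M (parent –)
  visit Q (parent M)
    Q–M: parent, skip
    visit V (parent Q)
      visit P (parent V)
        P–V: parent, skip
        visit T (parent P)
          T–P: parent, skip
        visit L (parent P)
          visit J (parent L)
            J–L: parent, skip
          L–P: parent, skip
          visit N (parent L)
            N–L: parent, skip
            visit I (parent N)
              I–N: parent, skip
        visit S (parent P)
          S–M: M visited and ≠ parent → cycle
Cycle: M – Q – V – P – S – M.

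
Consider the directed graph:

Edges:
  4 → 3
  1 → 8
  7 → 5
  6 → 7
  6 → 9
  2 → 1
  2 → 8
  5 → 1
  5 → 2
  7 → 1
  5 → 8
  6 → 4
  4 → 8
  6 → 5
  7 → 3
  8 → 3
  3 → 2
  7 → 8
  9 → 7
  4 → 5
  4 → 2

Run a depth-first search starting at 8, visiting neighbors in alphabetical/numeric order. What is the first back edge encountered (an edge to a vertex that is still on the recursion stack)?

1→8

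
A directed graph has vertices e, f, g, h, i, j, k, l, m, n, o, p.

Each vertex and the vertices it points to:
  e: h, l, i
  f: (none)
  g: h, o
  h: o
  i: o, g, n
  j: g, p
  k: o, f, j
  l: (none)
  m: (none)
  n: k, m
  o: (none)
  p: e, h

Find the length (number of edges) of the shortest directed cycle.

6

For each vertex v, BFS finds the shortest path from v back to v.
The shortest such closed walk is i → n → k → j → p → e → i, length 6.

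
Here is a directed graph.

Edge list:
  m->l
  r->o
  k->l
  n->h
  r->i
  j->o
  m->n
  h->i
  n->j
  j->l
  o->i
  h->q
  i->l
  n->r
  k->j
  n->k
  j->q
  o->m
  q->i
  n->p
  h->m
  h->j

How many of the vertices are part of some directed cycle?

A vertex is on a directed cycle iff it belongs to a strongly connected component of size ≥ 2 (or has a self-loop).
The vertices on cycles are {h, j, k, m, n, o, r} — 7 in total.

7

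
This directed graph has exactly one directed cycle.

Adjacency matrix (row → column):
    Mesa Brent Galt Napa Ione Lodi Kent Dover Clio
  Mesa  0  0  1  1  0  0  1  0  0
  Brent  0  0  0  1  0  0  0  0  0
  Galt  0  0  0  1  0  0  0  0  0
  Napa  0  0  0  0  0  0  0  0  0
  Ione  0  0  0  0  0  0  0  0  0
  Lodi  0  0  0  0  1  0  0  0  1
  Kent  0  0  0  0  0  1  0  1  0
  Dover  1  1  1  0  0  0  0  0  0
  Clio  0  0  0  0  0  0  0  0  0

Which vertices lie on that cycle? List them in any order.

Kent, Mesa, Dover

DFS with gray/black marking from Kent:
Kent gray
  Lodi gray
    Ione gray
    Ione black
    Clio gray
    Clio black
  Lodi black
  Dover gray
    Brent gray
      Napa gray
      Napa black
    Brent black
    Galt gray
      Galt→Napa: Napa black — skip
    Galt black
    Mesa gray
      Mesa→Kent: Kent is gray → back edge
Back edge closes the cycle Kent → Dover → Mesa → Kent; its vertices are {Kent, Mesa, Dover}.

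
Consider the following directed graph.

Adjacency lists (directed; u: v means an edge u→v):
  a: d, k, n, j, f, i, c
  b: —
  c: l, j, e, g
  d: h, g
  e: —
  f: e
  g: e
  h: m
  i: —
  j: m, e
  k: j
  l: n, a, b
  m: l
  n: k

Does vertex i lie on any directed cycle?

i lies on a cycle iff there is a path from i back to itself.
Exploring from i, it never reaches itself; equivalently, its strongly connected component is a singleton.

No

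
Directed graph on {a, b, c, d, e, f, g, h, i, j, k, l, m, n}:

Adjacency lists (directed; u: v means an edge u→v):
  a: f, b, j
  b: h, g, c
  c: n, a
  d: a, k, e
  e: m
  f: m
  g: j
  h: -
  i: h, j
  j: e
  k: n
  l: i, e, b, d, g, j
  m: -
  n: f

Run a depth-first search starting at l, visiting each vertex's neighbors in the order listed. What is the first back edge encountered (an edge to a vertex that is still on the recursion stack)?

DFS from l (visiting each vertex's neighbors in the order listed); mark gray on enter, black on exit:
l gray
  i gray
    h gray
    h black
    j gray
      e gray
        m gray
        m black
      e black
    j black
  i black
  l→e: e black — skip
  b gray
    b→h: h black — skip
    g gray
      g→j: j black — skip
    g black
    c gray
      n gray
        f gray
          f→m: m black — skip
        f black
      n black
      a gray
        a→f: f black — skip
        a→b: b is gray → back edge
First back edge: a → b.

a→b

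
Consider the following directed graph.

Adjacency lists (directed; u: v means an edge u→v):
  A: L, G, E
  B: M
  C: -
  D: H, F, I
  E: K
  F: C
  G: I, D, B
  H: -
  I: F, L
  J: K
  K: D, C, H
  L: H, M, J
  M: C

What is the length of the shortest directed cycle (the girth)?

5

For each vertex v, BFS finds the shortest path from v back to v.
The shortest such closed walk is D → I → L → J → K → D, length 5.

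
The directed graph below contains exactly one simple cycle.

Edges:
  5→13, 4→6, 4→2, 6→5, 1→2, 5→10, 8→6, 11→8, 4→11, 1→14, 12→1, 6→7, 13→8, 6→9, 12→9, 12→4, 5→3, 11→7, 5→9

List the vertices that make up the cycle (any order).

5, 6, 8, 13

DFS with gray/black marking from 6:
6 gray
  9 gray
  9 black
  7 gray
  7 black
  5 gray
    5→9: 9 black — skip
    13 gray
      8 gray
        8→6: 6 is gray → back edge
Back edge closes the cycle 6 → 5 → 13 → 8 → 6; its vertices are {5, 6, 8, 13}.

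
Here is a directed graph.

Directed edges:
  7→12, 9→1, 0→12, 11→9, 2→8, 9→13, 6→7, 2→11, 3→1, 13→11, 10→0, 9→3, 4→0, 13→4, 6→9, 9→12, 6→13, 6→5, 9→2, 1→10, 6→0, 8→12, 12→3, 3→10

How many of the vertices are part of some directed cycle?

A vertex is on a directed cycle iff it belongs to a strongly connected component of size ≥ 2 (or has a self-loop).
The vertices on cycles are {0, 1, 2, 3, 9, 10, 11, 12, 13} — 9 in total.

9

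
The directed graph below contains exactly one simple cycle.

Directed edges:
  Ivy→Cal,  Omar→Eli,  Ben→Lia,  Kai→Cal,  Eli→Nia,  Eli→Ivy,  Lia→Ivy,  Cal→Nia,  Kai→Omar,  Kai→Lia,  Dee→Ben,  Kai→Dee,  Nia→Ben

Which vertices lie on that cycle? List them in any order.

Ben, Cal, Ivy, Lia, Nia

DFS with gray/black marking from Ben:
Ben gray
  Lia gray
    Ivy gray
      Cal gray
        Nia gray
          Nia→Ben: Ben is gray → back edge
Back edge closes the cycle Ben → Lia → Ivy → Cal → Nia → Ben; its vertices are {Ben, Cal, Ivy, Lia, Nia}.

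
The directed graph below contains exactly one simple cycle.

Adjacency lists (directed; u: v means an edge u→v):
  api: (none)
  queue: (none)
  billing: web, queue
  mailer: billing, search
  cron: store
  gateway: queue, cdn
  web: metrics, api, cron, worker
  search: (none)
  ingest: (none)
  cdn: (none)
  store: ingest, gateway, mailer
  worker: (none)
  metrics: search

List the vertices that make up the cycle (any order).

DFS with gray/black marking from web:
web gray
  metrics gray
    search gray
    search black
  metrics black
  api gray
  api black
  cron gray
    store gray
      ingest gray
      ingest black
      gateway gray
        queue gray
        queue black
        cdn gray
        cdn black
      gateway black
      mailer gray
        billing gray
          billing→web: web is gray → back edge
Back edge closes the cycle web → cron → store → mailer → billing → web; its vertices are {web, cron, store, mailer, billing}.

web, cron, store, mailer, billing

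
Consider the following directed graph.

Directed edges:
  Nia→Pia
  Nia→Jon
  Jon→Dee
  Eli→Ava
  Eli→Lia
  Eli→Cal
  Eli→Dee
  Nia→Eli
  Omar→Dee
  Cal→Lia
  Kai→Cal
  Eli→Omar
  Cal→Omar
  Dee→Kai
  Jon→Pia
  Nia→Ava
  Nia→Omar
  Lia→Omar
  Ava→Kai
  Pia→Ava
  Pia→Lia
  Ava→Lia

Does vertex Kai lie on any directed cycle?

Yes

Kai is on a cycle iff Kai can reach itself via ≥1 edge.
Kai → Cal → Omar → Dee → Kai — yes.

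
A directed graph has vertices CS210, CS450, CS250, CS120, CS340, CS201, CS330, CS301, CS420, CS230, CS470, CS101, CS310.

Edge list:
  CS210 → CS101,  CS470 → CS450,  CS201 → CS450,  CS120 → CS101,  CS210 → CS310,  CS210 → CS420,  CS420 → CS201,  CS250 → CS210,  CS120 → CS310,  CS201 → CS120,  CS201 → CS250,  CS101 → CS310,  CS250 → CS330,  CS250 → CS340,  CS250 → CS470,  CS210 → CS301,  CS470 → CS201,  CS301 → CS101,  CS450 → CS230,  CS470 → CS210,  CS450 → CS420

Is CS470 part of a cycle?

CS470 is on a cycle iff CS470 can reach itself via ≥1 edge.
CS470 → CS201 → CS250 → CS470 — yes.

Yes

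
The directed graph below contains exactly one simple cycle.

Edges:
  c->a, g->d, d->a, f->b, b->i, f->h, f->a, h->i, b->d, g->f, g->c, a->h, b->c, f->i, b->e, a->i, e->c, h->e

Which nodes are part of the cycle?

a, c, e, h

DFS with gray/black marking from h:
h gray
  i gray
  i black
  e gray
    c gray
      a gray
        a→h: h is gray → back edge
Back edge closes the cycle h → e → c → a → h; its vertices are {a, c, e, h}.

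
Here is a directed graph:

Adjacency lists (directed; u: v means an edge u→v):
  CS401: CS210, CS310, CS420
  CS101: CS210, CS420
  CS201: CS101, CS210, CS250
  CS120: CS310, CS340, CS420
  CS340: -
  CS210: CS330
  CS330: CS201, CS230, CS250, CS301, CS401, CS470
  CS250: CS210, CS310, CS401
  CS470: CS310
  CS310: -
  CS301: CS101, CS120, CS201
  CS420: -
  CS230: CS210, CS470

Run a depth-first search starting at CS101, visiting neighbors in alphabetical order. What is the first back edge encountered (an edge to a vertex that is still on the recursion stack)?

CS201→CS101

DFS from CS101 (visiting neighbors in alphabetical order); mark gray on enter, black on exit:
CS101 gray
  CS210 gray
    CS330 gray
      CS201 gray
        CS201→CS101: CS101 is gray → back edge
First back edge: CS201 → CS101.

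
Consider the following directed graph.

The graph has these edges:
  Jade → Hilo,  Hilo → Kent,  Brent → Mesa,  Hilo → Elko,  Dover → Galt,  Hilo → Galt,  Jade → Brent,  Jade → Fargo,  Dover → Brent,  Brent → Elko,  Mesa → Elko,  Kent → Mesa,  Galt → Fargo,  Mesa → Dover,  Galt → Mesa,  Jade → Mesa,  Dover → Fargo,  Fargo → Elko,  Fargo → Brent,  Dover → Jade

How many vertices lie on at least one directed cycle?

A vertex is on a directed cycle iff it belongs to a strongly connected component of size ≥ 2 (or has a self-loop).
The vertices on cycles are {Galt, Hilo, Jade, Kent, Mesa, Brent, Dover, Fargo} — 8 in total.

8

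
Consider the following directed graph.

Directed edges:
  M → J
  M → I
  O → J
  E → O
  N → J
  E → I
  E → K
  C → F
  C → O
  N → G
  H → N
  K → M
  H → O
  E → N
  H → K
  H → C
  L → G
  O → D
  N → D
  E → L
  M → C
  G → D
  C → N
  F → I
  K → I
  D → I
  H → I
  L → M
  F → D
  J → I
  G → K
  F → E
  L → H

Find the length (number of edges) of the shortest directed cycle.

5

For each vertex v, BFS finds the shortest path from v back to v.
The shortest such closed walk is E → L → M → C → F → E, length 5.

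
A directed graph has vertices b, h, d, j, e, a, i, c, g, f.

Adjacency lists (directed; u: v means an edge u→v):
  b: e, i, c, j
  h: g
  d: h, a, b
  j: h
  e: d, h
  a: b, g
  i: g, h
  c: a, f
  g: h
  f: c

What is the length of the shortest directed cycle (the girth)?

2

For each vertex v, BFS finds the shortest path from v back to v.
The shortest such closed walk is c → f → c, length 2.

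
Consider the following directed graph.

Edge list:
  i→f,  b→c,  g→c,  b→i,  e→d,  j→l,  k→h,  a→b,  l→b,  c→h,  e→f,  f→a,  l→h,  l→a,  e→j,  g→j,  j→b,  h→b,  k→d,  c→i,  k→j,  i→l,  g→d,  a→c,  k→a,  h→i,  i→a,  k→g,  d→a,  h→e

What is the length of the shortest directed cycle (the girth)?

3

For each vertex v, BFS finds the shortest path from v back to v.
The shortest such closed walk is h → b → c → h, length 3.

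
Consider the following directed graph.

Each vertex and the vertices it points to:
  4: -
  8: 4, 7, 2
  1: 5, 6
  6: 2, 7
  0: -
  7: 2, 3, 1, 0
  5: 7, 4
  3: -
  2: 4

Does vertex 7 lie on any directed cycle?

Yes

7 is on a cycle iff 7 can reach itself via ≥1 edge.
7 → 1 → 5 → 7 — yes.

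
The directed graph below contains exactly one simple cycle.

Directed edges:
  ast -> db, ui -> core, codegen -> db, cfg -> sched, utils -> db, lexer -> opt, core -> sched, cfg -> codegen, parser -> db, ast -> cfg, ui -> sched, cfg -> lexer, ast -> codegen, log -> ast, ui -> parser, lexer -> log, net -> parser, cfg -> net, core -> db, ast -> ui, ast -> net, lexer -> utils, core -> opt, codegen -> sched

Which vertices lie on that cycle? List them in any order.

DFS with gray/black marking from log:
log gray
  ast gray
    codegen gray
      sched gray
      sched black
      db gray
      db black
    codegen black
    net gray
      parser gray
        parser→db: db black — skip
      parser black
    net black
    ui gray
      ui→sched: sched black — skip
      ui→parser: parser black — skip
      core gray
        opt gray
        opt black
        core→db: db black — skip
        core→sched: sched black — skip
      core black
    ui black
    ast→db: db black — skip
    cfg gray
      lexer gray
        lexer→opt: opt black — skip
        lexer→log: log is gray → back edge
Back edge closes the cycle log → ast → cfg → lexer → log; its vertices are {ast, cfg, log, lexer}.

ast, cfg, log, lexer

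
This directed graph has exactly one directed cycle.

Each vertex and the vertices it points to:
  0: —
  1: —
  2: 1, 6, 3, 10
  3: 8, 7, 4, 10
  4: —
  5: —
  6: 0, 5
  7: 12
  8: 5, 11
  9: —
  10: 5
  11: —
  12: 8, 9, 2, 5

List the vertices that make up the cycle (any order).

2, 3, 7, 12

DFS with gray/black marking from 2:
2 gray
  1 gray
  1 black
  6 gray
    0 gray
    0 black
    5 gray
    5 black
  6 black
  3 gray
    8 gray
      8→5: 5 black — skip
      11 gray
      11 black
    8 black
    7 gray
      12 gray
        12→8: 8 black — skip
        9 gray
        9 black
        12→2: 2 is gray → back edge
Back edge closes the cycle 2 → 3 → 7 → 12 → 2; its vertices are {2, 3, 7, 12}.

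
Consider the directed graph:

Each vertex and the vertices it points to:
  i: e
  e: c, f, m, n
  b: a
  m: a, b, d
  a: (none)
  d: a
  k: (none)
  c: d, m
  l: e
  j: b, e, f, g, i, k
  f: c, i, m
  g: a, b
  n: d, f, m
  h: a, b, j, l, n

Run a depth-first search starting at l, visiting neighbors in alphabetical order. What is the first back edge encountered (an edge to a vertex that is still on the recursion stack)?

DFS from l (visiting neighbors in alphabetical order); mark gray on enter, black on exit:
l gray
  e gray
    c gray
      d gray
        a gray
        a black
      d black
      m gray
        m→a: a black — skip
        b gray
          b→a: a black — skip
        b black
        m→d: d black — skip
      m black
    c black
    f gray
      f→c: c black — skip
      i gray
        i→e: e is gray → back edge
First back edge: i → e.

i->e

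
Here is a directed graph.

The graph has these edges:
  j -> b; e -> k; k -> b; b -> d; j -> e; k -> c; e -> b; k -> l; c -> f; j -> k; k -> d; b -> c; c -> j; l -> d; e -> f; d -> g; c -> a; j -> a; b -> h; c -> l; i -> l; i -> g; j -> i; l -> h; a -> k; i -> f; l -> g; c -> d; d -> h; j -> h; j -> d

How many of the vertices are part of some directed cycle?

A vertex is on a directed cycle iff it belongs to a strongly connected component of size ≥ 2 (or has a self-loop).
The vertices on cycles are {a, b, c, e, j, k} — 6 in total.

6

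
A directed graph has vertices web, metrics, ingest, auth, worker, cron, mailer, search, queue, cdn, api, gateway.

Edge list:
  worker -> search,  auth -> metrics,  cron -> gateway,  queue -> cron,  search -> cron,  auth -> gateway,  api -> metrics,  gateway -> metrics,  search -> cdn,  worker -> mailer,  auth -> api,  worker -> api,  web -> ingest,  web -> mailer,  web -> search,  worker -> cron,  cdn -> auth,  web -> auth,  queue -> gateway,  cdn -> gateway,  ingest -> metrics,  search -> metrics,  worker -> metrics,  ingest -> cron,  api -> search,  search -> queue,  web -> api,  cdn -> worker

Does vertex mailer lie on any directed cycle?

mailer lies on a cycle iff there is a path from mailer back to itself.
Exploring from mailer, it never reaches itself; equivalently, its strongly connected component is a singleton.

No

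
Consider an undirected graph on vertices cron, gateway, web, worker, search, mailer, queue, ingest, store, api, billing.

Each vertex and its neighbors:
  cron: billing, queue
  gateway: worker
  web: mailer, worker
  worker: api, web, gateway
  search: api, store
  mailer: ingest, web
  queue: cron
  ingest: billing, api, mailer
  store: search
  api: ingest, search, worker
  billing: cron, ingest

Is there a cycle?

Yes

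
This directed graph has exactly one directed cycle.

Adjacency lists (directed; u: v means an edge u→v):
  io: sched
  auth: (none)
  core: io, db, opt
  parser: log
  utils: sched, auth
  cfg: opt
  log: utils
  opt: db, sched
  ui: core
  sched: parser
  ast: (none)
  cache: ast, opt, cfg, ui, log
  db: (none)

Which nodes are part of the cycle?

log, sched, utils, parser

DFS with gray/black marking from log:
log gray
  utils gray
    sched gray
      parser gray
        parser→log: log is gray → back edge
Back edge closes the cycle log → utils → sched → parser → log; its vertices are {log, sched, utils, parser}.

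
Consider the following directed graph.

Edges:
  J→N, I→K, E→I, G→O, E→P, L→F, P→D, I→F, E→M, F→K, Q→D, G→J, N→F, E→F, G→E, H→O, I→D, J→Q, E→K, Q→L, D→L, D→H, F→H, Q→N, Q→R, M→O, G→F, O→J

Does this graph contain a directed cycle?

Yes

DFS with white/gray/black marking, starting from L:
L gray
  F gray
    H gray
      O gray
        J gray
          Q gray
            N gray
              N→F: F is gray → back edge
Back edge found, so a cycle exists: F → H → O → J → Q → N → F.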